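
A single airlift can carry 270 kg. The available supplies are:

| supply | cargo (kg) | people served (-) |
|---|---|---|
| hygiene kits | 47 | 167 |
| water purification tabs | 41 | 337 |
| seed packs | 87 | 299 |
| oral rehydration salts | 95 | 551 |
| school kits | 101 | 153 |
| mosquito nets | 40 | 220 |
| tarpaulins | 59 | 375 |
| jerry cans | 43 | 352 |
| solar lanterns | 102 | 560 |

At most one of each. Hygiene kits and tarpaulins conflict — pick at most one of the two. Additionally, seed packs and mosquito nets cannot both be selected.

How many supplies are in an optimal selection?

Optimal total is 1627.
hygiene kits + water purification tabs + oral rehydration salts + mosquito nets + jerry cans hits 1627 at 266 kg.
Every optimal selection uses 5 supplies.

5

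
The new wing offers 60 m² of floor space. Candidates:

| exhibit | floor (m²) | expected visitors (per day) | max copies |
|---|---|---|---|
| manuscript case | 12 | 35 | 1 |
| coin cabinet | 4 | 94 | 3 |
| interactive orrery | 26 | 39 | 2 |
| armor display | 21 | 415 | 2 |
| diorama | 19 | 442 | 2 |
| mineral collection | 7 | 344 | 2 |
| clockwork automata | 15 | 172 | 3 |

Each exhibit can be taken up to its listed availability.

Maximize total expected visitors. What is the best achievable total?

1760

Ranking by ratio (expected visitors/m²): mineral collection 49.14, coin cabinet 23.50, diorama 23.26, armor display 19.76.
A density-first pass picks 3×coin cabinet + diorama + 2×mineral collection + clockwork automata — 1584 at 60 m².
Replace coin cabinet and clockwork automata with diorama: the trade gains 176 net, giving 1760 at 60 m².
Nothing else within 60 m² beats 1760.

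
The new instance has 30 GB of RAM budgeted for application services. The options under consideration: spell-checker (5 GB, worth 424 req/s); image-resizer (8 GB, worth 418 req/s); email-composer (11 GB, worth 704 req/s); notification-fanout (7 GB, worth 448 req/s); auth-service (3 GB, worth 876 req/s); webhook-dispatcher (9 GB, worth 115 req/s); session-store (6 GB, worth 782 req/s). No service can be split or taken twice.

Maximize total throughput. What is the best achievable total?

Density check — auth-service 292.00, session-store 130.33, spell-checker 84.80, email-composer 64.00 are the best per GB.
Filling by ratio: spell-checker + email-composer + auth-service + session-store for 2786, with 5 GB left unused.
Replace email-composer with image-resizer + notification-fanout: the trade gains 162 net, giving 2948 at 29 GB.

2948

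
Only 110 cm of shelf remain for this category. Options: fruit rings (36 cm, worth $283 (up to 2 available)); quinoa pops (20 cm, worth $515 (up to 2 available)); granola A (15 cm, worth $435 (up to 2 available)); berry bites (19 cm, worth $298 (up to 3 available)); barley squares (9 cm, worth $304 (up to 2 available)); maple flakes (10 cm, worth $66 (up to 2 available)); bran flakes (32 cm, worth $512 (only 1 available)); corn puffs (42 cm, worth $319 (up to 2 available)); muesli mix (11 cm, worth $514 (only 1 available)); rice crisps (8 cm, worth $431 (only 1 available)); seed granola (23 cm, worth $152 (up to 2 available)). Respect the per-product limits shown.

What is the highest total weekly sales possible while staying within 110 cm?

Density check — rice crisps 53.88, muesli mix 46.73, barley squares 33.78 are the best per cm.
The ratio ordering already packs tightly: 2×quinoa pops + 2×granola A + 2×barley squares + muesli mix + rice crisps, 107 cm, 3453.
No other feasible combination exceeds 3453.

3453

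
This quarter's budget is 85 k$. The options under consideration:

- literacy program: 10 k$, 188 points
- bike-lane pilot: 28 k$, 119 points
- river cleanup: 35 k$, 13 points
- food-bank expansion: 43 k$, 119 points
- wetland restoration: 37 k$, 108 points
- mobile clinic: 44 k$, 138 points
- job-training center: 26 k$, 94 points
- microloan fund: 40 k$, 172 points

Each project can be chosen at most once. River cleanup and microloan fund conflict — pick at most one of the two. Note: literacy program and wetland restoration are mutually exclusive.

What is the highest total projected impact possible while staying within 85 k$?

Ranking by ratio (projected impact/k$): literacy program 18.80, microloan fund 4.30, bike-lane pilot 4.25, job-training center 3.62.
Taking literacy program + bike-lane pilot + microloan fund: 78 k$ used, 479 in projected impact.
An exhaustive check of the 256 subsets confirms 479.

479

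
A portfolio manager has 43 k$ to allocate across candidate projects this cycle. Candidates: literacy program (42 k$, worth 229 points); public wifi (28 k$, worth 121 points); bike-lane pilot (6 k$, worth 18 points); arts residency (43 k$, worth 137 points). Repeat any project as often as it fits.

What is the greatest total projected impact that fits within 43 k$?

Taking literacy program: 42 k$ used, 229 in projected impact.
That's the maximum — no swap from here does better than 229.

229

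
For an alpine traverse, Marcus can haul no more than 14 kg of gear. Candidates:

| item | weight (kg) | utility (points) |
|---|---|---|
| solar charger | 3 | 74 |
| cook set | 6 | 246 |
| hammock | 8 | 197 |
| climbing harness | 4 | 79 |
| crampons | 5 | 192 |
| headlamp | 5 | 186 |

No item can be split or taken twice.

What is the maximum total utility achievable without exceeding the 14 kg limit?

Ranking by ratio (utility/kg): cook set 41.00, crampons 38.40, headlamp 37.20, solar charger 24.67.
Taking solar charger + cook set + crampons: 14 kg used, 512 in utility.
The closest alternative, solar charger + cook set + headlamp, reaches only 506.

512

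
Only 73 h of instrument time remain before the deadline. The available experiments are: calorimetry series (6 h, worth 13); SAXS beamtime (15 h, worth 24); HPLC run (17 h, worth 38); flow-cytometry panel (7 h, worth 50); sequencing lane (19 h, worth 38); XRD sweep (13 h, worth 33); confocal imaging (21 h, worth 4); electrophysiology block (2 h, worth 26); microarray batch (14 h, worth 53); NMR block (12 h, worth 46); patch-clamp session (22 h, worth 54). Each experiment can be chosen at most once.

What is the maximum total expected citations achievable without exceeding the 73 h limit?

The ratio ordering already packs tightly: flow-cytometry panel + XRD sweep + electrophysiology block + microarray batch + NMR block + patch-clamp session, 70 h, 262.
The spare 3 h is too small for any remaining experiment, and no exchange beats 262.

262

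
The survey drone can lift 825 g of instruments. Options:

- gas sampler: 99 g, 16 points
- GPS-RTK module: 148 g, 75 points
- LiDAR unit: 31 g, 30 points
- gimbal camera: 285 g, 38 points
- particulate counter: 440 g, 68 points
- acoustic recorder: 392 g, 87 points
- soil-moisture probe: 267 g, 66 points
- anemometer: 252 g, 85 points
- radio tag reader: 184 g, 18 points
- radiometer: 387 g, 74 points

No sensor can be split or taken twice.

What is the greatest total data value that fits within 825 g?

277

Density check — LiDAR unit 0.97, GPS-RTK module 0.51, anemometer 0.34 are the best per g.
Filling by ratio: gas sampler + GPS-RTK module + LiDAR unit + soil-moisture probe + anemometer for 272, with 28 g left unused.
Replace gas sampler and soil-moisture probe with acoustic recorder: the trade gains 5 net, giving 277 at 823 g.
Runner-up gas sampler + GPS-RTK module + LiDAR unit + soil-moisture probe + anemometer tops out at 272.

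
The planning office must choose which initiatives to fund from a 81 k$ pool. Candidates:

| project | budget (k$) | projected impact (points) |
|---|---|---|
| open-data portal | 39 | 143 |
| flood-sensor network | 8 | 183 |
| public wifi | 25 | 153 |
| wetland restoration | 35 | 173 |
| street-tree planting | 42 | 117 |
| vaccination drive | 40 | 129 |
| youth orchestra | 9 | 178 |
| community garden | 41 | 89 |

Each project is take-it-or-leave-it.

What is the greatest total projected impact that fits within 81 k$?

687

By projected impact per k$: flood-sensor network 22.88, youth orchestra 19.78, public wifi 6.12, wetland restoration 4.94 lead.
Best packing: flood-sensor network + public wifi + wetland restoration + youth orchestra — 77 k$, 687 total.
That's the maximum — no swap from here does better than 687.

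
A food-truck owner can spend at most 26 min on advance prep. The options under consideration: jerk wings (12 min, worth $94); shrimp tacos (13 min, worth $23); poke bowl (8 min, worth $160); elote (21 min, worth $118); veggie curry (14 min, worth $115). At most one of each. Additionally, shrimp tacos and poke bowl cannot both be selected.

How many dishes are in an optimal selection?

2

Optimal total is 275.
poke bowl + veggie curry hits 275 at 22 min.
Any selection reaching 275 contains exactly 2 dishes.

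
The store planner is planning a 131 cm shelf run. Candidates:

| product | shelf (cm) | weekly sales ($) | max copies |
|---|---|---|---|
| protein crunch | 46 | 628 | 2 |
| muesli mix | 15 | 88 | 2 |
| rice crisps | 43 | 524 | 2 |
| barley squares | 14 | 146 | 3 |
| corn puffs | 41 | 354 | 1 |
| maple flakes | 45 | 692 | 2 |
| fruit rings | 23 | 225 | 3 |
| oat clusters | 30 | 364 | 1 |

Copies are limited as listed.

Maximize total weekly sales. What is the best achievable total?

Filling by ratio: 2×maple flakes + oat clusters for 1748, with 11 cm left unused.
Dropping oat clusters frees 30 cm; slotting in barley squares + fruit rings (37 cm) lifts the total to 1755 at 127 cm.

1755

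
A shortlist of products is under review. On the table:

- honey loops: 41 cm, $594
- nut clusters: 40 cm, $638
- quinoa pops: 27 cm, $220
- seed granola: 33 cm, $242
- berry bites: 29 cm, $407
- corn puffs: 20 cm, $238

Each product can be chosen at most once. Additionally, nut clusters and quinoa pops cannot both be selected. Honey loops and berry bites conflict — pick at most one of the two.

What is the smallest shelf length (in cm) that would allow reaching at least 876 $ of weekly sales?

Need the lightest bundle worth ≥ 876.
nut clusters + corn puffs reaches 876 using 60 cm.
Below 60 cm the best achievable stays under 876.

60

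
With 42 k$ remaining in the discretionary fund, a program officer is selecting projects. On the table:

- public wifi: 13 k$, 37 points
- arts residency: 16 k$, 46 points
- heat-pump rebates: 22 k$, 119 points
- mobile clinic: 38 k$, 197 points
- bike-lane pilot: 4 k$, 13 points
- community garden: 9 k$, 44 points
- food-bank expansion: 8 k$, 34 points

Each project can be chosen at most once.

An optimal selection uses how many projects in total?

Best achievable projected impact is 210.
One optimal bundle: mobile clinic + bike-lane pilot (42 k$).
All optima have 2 projects.

2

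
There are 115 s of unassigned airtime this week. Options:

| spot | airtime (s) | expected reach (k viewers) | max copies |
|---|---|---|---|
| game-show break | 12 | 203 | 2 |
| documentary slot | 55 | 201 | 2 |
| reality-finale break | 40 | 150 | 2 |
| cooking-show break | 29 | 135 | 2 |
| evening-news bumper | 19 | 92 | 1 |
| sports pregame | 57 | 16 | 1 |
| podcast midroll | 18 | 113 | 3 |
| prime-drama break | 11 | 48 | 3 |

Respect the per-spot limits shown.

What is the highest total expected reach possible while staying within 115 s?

889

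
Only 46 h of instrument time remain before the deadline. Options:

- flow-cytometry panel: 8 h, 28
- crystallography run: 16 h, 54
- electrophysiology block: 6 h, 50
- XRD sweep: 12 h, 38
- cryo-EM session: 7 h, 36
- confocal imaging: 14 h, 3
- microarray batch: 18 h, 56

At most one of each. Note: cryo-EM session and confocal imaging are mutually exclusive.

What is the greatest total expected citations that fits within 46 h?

180

By expected citations per h: electrophysiology block 8.33, cryo-EM session 5.14, flow-cytometry panel 3.50 lead.
Greedy by ratio would take flow-cytometry panel + crystallography run + electrophysiology block + cryo-EM session: 37 h used, total 168.
The 24 h tied up in flow-cytometry panel and crystallography run is better spent on XRD sweep + microarray batch — total rises to 180 (43 h).
Runner-up crystallography run + electrophysiology block + XRD sweep + cryo-EM session tops out at 178.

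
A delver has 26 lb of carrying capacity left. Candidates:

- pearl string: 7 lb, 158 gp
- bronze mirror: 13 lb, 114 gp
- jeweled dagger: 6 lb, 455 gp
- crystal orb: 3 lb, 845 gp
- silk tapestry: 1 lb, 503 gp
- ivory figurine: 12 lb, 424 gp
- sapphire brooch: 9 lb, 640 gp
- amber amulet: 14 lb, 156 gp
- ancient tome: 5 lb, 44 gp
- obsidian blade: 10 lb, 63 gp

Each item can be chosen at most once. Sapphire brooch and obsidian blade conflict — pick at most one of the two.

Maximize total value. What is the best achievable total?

2601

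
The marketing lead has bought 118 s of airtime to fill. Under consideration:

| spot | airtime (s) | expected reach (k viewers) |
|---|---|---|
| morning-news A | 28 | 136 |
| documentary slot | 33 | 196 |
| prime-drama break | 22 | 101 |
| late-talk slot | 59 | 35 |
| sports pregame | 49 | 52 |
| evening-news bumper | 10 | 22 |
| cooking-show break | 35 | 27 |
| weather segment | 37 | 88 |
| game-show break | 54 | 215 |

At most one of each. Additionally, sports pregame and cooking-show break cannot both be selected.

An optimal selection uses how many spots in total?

3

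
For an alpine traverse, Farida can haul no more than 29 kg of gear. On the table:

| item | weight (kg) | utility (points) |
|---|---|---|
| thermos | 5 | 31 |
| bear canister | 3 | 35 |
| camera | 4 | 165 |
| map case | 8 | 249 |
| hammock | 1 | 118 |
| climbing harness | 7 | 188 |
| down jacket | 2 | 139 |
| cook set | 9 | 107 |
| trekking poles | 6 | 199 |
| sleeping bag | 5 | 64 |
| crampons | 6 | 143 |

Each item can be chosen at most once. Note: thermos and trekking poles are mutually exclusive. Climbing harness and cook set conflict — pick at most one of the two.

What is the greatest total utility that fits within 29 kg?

1058

Camera + map case + hammock + climbing harness + down jacket + trekking poles uses 28 of the 29 kg and totals 1058.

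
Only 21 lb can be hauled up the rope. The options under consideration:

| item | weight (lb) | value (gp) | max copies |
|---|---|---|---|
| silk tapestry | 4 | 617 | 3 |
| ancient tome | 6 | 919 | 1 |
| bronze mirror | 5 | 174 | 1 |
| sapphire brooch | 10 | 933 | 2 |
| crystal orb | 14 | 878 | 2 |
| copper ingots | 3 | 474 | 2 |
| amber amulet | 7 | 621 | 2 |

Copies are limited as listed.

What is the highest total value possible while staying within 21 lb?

Greedy by ratio would take 3×silk tapestry + 2×copper ingots: 18 lb used, total 2799.
The 3 lb tied up in copper ingots is better spent on ancient tome — total rises to 3244 (21 lb).
No other feasible combination exceeds 3244.

3244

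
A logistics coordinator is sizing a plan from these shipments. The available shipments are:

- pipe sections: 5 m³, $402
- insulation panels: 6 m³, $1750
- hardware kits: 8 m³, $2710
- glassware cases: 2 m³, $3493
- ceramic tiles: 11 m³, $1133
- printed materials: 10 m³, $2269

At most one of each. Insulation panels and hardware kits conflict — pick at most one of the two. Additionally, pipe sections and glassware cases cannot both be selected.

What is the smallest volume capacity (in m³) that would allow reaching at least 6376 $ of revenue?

Need the lightest bundle worth ≥ 6376.
insulation panels + glassware cases + printed materials reaches 7512 using 18 m³.
Any bundle with less than 18 m³ falls short of 6376.

18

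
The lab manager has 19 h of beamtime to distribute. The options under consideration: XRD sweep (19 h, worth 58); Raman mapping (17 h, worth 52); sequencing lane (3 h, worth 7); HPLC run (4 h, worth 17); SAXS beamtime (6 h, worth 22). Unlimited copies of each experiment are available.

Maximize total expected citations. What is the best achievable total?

Taking sequencing lane + 4×HPLC run: 19 h used, 75 in expected citations.
Nothing else within 19 h beats 75.

75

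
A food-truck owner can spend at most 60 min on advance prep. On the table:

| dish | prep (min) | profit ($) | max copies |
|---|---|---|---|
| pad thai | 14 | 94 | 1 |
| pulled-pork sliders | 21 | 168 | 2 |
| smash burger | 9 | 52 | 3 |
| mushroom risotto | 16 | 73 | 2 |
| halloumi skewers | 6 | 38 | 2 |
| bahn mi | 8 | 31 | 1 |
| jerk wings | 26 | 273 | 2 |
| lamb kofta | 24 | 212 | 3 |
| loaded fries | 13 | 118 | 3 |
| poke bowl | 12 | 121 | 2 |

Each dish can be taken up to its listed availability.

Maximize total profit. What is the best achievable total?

Ranking by ratio (profit/min): jerk wings 10.50, poke bowl 10.08, loaded fries 9.08.
Taking halloumi skewers + 2×jerk wings: 58 min used, 584 in profit.
No other feasible combination exceeds 584.

584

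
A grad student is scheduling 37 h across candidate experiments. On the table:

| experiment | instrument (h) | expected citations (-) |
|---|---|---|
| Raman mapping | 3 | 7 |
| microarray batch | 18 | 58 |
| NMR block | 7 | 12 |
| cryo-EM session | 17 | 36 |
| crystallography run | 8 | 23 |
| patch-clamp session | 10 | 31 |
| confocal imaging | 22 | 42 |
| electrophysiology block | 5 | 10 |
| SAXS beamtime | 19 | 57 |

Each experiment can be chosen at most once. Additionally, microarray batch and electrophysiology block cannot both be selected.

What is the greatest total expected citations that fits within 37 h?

A density-first pass picks microarray batch + crystallography run + patch-clamp session — 112 at 36 h.
The 18 h tied up in crystallography run and patch-clamp session is better spent on SAXS beamtime — total rises to 115 (37 h).
Runner-up microarray batch + crystallography run + patch-clamp session tops out at 112.

115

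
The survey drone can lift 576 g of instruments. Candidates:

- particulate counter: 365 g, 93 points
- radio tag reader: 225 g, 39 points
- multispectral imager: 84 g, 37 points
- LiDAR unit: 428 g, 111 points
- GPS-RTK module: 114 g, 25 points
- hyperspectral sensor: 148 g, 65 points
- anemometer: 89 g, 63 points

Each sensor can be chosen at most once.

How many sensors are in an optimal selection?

4

Optimal total is 204.
For example radio tag reader + multispectral imager + hyperspectral sensor + anemometer achieves it, using 546 g.
All optima have 4 sensors.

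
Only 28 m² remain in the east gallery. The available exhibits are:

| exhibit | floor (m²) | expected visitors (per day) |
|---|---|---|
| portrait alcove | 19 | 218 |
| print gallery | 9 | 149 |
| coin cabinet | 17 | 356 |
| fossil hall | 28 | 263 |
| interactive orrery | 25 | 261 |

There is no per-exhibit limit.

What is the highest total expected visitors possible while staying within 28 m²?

505

Ranking by ratio (expected visitors/m²): coin cabinet 20.94, print gallery 16.56, portrait alcove 11.47.
Print gallery + coin cabinet uses 26 of the 28 m² and totals 505.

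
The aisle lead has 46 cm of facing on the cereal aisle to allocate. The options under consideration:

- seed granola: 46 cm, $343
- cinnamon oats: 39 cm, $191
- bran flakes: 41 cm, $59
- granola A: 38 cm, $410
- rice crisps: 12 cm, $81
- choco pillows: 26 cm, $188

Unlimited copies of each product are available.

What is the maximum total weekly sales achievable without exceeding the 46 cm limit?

410

Ranking by ratio (weekly sales/cm): granola A 10.79, seed granola 7.46, choco pillows 7.23.
Best packing: granola A — 38 cm, 410 total.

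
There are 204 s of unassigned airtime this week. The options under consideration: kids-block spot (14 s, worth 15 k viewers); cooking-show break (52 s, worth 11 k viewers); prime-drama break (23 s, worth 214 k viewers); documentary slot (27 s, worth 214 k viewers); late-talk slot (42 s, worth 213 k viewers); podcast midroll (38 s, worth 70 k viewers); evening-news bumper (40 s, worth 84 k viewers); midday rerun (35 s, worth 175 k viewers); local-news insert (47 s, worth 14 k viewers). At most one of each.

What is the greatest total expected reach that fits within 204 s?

Density check — prime-drama break 9.30, documentary slot 7.93, late-talk slot 5.07, midday rerun 5.00 are the best per s.
Taking kids-block spot + prime-drama break + documentary slot + late-talk slot + evening-news bumper + midday rerun: 181 s used, 915 in expected reach.

915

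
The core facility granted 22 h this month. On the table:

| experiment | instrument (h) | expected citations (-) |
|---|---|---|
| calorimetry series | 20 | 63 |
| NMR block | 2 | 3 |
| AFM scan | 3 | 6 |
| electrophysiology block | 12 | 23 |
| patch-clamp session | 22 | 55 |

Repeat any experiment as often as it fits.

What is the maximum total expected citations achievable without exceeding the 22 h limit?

Ranking by ratio (expected citations/h): calorimetry series 3.15, patch-clamp session 2.50, AFM scan 2.00, electrophysiology block 1.92.
Best packing: calorimetry series + NMR block — 22 h, 66 total.

66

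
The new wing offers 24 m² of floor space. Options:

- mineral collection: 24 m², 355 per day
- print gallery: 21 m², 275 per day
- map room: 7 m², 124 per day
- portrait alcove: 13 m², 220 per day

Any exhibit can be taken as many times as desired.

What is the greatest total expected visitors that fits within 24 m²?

372

Best packing: 3×map room — 21 m², 372 total.
Every other selection either busts 24 m² or fails to beat 372.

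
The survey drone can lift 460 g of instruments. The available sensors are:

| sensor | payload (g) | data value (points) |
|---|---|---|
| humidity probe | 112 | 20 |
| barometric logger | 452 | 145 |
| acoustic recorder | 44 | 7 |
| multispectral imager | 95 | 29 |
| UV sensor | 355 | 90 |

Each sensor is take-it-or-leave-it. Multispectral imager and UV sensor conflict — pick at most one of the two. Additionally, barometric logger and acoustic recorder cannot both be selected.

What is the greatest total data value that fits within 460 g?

145

Best packing: barometric logger — 452 g, 145 total.
Next best is acoustic recorder + UV sensor at 97 (399 g) — short by 48.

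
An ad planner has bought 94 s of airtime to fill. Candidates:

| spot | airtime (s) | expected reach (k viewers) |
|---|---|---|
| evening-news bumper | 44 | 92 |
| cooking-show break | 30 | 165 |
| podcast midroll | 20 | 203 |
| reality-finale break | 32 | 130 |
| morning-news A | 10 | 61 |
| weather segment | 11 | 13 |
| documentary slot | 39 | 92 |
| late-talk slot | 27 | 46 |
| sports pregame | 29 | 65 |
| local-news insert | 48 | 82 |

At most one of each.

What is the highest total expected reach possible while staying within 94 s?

The ratio ordering already packs tightly: cooking-show break + podcast midroll + reality-finale break + morning-news A, 92 s, 559.
No other feasible combination exceeds 559.

559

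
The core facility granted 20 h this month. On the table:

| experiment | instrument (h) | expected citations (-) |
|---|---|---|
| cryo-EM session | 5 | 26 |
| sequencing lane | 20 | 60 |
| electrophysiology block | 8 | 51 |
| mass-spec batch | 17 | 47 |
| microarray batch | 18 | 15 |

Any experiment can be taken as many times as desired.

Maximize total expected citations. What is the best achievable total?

Taking the top-ratio experiments first gives 2×electrophysiology block for 102 (16 h).
Dropping 2×electrophysiology block frees 16 h; slotting in 4×cryo-EM session (20 h) lifts the total to 104 at 20 h.
Nothing else within 20 h beats 104.

104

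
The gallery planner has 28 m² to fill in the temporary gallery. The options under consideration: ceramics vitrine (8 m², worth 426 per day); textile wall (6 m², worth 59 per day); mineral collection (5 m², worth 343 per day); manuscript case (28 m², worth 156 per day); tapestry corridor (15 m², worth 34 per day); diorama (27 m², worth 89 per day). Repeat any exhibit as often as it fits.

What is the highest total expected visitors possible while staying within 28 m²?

1798

The ratio heuristic lands on 5×mineral collection (1715) but leaves 3 m² idle.
The 5 m² tied up in mineral collection is better spent on ceramics vitrine — total rises to 1798 (28 m²).
Every other selection either busts 28 m² or fails to beat 1798.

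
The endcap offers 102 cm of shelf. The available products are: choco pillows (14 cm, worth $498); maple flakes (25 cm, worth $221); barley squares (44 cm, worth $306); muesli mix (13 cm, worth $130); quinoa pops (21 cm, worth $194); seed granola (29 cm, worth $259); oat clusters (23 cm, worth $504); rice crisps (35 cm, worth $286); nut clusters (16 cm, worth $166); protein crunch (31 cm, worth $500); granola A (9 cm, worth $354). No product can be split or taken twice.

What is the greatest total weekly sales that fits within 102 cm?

2077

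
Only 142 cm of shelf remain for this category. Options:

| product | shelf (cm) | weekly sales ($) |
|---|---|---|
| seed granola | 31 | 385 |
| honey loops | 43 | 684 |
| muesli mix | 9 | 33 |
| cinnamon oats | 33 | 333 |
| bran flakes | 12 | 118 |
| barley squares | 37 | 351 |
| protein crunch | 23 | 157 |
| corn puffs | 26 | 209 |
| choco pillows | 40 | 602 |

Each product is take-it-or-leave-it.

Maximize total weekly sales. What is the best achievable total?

1880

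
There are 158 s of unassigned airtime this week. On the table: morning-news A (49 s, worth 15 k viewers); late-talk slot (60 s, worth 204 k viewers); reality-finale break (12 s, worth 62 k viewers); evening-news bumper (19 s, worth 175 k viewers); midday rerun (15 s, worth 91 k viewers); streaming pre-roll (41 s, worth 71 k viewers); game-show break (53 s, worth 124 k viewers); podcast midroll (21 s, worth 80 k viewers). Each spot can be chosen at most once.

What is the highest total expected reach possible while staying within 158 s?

Taking the top-ratio spots first gives late-talk slot + reality-finale break + evening-news bumper + midday rerun + podcast midroll for 612 (127 s).
Replace reality-finale break with streaming pre-roll: the trade gains 9 net, giving 621 at 156 s.

621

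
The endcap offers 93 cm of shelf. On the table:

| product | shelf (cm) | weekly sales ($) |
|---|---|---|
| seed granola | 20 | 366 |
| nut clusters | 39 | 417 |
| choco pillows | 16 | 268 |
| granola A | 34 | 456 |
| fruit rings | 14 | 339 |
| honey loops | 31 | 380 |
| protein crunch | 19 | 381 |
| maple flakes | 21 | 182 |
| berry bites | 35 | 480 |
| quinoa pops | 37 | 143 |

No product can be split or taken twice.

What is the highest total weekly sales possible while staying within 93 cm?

1566

Taking the top-ratio products first gives seed granola + choco pillows + fruit rings + protein crunch + maple flakes for 1536 (90 cm).
Dropping choco pillows and maple flakes frees 37 cm; slotting in berry bites (35 cm) lifts the total to 1566 at 88 cm.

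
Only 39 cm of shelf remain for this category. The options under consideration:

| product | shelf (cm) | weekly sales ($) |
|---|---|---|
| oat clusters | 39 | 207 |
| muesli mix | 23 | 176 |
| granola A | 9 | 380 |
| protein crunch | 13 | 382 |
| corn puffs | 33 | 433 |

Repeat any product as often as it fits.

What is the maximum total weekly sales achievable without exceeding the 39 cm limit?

1520

Best packing: 4×granola A — 36 cm, 1520 total.
The spare 3 cm is too small for any remaining product, and no exchange beats 1520.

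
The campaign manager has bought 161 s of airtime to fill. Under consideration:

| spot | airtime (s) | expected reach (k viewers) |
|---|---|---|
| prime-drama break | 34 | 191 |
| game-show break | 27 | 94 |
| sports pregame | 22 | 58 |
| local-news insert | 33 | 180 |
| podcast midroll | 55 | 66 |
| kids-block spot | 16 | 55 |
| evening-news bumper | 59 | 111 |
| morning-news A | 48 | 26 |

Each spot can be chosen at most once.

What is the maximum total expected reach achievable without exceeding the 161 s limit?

578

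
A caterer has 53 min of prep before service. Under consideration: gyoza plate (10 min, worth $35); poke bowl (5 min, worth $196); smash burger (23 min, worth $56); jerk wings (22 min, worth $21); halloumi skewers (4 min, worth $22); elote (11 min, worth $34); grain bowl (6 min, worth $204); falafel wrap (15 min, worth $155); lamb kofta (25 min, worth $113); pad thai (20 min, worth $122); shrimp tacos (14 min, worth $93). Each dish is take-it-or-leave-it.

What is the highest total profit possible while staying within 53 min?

Taking the top-ratio dishes first gives poke bowl + halloumi skewers + grain bowl + falafel wrap + shrimp tacos for 670 (44 min).
Dropping shrimp tacos frees 14 min; slotting in pad thai (20 min) lifts the total to 699 at 50 min.
The spare 3 min is too small for any remaining dish, and no exchange beats 699.

699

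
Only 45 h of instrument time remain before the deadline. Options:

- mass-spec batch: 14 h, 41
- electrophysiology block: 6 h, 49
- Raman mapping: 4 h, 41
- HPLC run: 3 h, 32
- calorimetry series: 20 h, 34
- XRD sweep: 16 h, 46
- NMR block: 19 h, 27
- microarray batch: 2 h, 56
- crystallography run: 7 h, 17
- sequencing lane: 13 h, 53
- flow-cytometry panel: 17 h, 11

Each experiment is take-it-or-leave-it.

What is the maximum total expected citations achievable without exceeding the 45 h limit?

Ranking by ratio (expected citations/h): microarray batch 28.00, HPLC run 10.67, Raman mapping 10.25.
Taking the top-ratio experiments first gives mass-spec batch + electrophysiology block + Raman mapping + HPLC run + microarray batch + sequencing lane for 272 (42 h).
The 14 h tied up in mass-spec batch is better spent on XRD sweep — total rises to 277 (44 h).
Next best is mass-spec batch + electrophysiology block + Raman mapping + HPLC run + microarray batch + sequencing lane at 272 (42 h) — short by 5.

277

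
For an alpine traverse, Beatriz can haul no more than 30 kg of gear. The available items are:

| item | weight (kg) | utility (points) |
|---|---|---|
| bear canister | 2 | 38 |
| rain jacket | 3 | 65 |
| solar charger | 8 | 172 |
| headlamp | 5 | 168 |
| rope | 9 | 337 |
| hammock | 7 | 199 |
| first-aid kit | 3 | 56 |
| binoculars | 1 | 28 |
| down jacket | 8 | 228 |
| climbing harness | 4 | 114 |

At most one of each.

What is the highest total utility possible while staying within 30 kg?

Ranking by ratio (utility/kg): rope 37.44, headlamp 33.60, down jacket 28.50.
Greedy by ratio would take rain jacket + headlamp + rope + binoculars + down jacket + climbing harness: 30 kg used, total 940.
Replace rain jacket and climbing harness with hammock: the trade gains 20 net, giving 960 at 30 kg.
Next best is rain jacket + headlamp + rope + binoculars + down jacket + climbing harness at 940 (30 kg) — short by 20.

960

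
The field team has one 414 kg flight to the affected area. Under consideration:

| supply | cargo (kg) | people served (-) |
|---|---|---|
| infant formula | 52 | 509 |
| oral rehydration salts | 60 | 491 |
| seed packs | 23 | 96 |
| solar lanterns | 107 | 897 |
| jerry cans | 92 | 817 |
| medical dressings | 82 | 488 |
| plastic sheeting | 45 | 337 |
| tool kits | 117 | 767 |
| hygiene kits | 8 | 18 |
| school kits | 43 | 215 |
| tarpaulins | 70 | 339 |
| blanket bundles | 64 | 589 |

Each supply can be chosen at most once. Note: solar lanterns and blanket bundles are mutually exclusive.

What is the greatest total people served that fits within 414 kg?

Infant formula + solar lanterns + jerry cans + plastic sheeting + tool kits uses 413 of the 414 kg and totals 3327.
An exhaustive check of the 4096 subsets confirms 3327.

3327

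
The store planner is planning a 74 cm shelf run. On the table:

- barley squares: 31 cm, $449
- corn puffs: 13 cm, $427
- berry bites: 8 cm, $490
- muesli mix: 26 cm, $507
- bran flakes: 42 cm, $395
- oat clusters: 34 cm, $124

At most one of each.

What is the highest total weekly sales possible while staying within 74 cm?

1446

The ratio heuristic lands on corn puffs + berry bites + muesli mix (1424) but leaves 27 cm idle.
Dropping corn puffs frees 13 cm; slotting in barley squares (31 cm) lifts the total to 1446 at 65 cm.
The closest alternative, corn puffs + berry bites + muesli mix, reaches only 1424.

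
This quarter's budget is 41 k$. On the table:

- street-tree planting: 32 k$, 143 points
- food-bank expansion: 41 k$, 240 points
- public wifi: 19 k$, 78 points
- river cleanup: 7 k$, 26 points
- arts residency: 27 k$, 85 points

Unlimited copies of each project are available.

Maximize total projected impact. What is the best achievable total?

240

Taking food-bank expansion: 41 k$ used, 240 in projected impact.
Nothing else within 41 k$ beats 240.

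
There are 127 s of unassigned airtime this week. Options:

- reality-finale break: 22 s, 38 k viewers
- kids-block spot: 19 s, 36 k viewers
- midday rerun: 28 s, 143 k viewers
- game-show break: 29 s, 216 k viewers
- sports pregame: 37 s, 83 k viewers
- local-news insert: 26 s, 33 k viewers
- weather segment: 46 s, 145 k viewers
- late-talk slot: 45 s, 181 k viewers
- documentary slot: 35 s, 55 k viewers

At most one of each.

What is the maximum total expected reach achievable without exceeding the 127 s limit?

578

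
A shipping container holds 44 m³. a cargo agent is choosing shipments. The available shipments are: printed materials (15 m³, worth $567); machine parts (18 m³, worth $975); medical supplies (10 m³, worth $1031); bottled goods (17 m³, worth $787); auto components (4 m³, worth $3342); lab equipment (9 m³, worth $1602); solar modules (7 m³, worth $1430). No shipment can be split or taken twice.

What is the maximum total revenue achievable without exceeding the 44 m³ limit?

7405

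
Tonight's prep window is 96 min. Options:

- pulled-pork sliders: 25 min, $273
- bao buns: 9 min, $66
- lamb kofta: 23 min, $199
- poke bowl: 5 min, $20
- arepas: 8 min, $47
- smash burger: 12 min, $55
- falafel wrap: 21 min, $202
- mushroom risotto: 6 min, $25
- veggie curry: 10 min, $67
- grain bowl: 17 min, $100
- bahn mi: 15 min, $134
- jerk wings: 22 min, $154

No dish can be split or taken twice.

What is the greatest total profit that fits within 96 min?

875

The ratio heuristic lands on pulled-pork sliders + bao buns + lamb kofta + falafel wrap + bahn mi (874) but leaves 3 min idle.
The 9 min tied up in bao buns is better spent on veggie curry — total rises to 875 (94 min).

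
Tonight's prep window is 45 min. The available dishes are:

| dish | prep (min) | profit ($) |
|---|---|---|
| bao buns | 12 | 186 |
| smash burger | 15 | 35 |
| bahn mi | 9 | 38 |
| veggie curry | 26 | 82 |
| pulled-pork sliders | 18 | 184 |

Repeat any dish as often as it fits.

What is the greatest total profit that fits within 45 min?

Taking 3×bao buns + bahn mi: 45 min used, 596 in profit.
Nothing else within 45 min beats 596.

596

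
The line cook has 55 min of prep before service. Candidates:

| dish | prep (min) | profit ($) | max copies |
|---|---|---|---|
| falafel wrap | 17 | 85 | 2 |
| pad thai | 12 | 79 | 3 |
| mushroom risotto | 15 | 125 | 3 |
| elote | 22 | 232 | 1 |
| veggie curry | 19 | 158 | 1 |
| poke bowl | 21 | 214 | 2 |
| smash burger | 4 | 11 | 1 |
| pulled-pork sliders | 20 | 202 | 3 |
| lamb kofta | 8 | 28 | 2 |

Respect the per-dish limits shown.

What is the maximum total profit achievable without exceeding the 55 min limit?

529

By profit per min: elote 10.55, poke bowl 10.19, pulled-pork sliders 10.10, mushroom risotto 8.33 lead.
A density-first pass picks pad thai + elote + poke bowl — 525 at 55 min.
Reworking the packing: mushroom risotto + 2×pulled-pork sliders uses 55 min and improves the total to 529.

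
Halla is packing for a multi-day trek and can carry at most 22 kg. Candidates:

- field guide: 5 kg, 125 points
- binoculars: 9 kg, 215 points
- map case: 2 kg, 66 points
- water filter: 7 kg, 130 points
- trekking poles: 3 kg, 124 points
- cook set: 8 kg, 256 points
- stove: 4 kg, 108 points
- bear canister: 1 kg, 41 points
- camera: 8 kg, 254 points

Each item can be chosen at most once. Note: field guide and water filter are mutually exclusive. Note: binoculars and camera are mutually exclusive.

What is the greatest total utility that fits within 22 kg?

Ranking by ratio (utility/kg): trekking poles 41.33, bear canister 41.00, map case 33.00, cook set 32.00.
Taking map case + trekking poles + cook set + bear canister + camera: 22 kg used, 741 in utility.
No other feasible combination exceeds 741.

741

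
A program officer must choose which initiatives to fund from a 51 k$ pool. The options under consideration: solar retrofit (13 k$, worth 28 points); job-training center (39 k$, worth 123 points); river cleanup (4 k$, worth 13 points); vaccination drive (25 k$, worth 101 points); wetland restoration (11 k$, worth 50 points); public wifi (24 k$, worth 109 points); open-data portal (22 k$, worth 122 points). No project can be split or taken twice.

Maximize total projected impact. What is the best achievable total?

244

Filling by ratio: solar retrofit + river cleanup + wetland restoration + open-data portal for 213, with 1 k$ left unused.
Replace solar retrofit and wetland restoration with public wifi: the trade gains 31 net, giving 244 at 50 k$.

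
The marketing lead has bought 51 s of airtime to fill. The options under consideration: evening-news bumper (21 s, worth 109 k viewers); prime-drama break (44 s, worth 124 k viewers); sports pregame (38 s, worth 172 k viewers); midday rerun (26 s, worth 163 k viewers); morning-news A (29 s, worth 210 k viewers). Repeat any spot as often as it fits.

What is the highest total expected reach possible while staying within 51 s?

319

The ratio ordering already packs tightly: evening-news bumper + morning-news A, 50 s, 319.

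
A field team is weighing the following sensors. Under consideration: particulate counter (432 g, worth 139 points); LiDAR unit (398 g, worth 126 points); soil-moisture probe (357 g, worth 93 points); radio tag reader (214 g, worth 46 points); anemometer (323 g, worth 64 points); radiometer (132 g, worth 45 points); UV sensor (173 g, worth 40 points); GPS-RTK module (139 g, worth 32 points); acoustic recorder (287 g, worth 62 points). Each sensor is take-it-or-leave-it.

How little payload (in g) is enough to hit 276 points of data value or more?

921

Minimise g subject to total data value ≥ 276.
particulate counter + soil-moisture probe + radiometer reaches 277 using 921 g.
No combination under 921 g hits 276.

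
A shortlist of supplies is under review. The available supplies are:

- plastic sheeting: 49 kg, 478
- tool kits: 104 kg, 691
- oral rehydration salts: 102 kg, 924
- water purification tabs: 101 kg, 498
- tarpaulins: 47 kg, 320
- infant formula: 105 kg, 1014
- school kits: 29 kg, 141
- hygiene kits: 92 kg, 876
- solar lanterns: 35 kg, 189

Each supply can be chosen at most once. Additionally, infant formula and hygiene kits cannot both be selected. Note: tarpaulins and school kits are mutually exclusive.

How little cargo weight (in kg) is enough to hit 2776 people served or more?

Minimise kg subject to total people served ≥ 2776.
plastic sheeting + oral rehydration salts + tarpaulins + hygiene kits + solar lanterns: 2787 people served at 325 kg.
No combination under 325 kg hits 2776.

325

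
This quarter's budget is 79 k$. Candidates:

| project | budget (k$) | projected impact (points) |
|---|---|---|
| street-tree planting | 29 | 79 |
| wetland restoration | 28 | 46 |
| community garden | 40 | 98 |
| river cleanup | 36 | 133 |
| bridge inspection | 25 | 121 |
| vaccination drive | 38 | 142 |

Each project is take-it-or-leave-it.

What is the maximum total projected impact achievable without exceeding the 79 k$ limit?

Filling by ratio: bridge inspection + vaccination drive for 263, with 16 k$ left unused.
Dropping bridge inspection frees 25 k$; slotting in river cleanup (36 k$) lifts the total to 275 at 74 k$.

275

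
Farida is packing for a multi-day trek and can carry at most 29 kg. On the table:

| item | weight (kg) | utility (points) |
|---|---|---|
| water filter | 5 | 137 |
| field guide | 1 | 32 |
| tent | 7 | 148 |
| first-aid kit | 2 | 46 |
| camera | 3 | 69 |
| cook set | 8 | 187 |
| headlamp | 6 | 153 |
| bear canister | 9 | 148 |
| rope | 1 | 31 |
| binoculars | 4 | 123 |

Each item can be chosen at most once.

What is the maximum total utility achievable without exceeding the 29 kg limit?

747

A density-first pass picks water filter + field guide + first-aid kit + cook set + headlamp + rope + binoculars — 709 at 27 kg.
The 1 kg tied up in rope is better spent on camera — total rises to 747 (29 kg).
No other feasible combination exceeds 747.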